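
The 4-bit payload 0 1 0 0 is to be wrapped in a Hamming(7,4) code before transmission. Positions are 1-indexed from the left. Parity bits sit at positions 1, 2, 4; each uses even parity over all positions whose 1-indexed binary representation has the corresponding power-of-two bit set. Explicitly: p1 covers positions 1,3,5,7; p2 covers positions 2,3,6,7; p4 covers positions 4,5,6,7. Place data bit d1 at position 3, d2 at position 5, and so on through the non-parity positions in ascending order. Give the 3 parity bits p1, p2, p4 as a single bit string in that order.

Place data bits at non-power-of-two positions: b3=0, b5=1, b6=0, b7=0.
p1 = XOR of data positions {3,5,7} = 0⊕1⊕0 = 1
p2 = XOR of data positions {3,6,7} = 0⊕0⊕0 = 0
p4 = XOR of data positions {5,6,7} = 1⊕0⊕0 = 1
Parity bits p1,p2,p4 = 101

101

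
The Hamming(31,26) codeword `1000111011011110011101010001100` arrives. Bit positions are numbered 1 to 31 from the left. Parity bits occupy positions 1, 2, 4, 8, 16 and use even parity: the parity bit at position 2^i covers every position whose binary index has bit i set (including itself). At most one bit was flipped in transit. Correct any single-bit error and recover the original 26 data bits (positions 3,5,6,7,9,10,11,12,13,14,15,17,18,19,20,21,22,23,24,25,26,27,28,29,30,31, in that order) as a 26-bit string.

01111101111011101010000100

s1: b1⊕b3⊕b5⊕b7⊕b9⊕b11⊕b13⊕b15⊕b17⊕b19⊕b21⊕b23⊕b25⊕b27⊕b29⊕b31 = 1⊕0⊕1⊕1⊕1⊕0⊕1⊕1⊕0⊕1⊕0⊕0⊕0⊕0⊕1⊕0 = 0
s2: b2⊕b3⊕b6⊕b7⊕b10⊕b11⊕b14⊕b15⊕b18⊕b19⊕b22⊕b23⊕b26⊕b27⊕b30⊕b31 = 0⊕0⊕1⊕1⊕1⊕0⊕1⊕1⊕1⊕1⊕1⊕0⊕0⊕0⊕0⊕0 = 0
s4: b4⊕b5⊕b6⊕b7⊕b12⊕b13⊕b14⊕b15⊕b20⊕b21⊕b22⊕b23⊕b28⊕b29⊕b30⊕b31 = 0⊕1⊕1⊕1⊕1⊕1⊕1⊕1⊕1⊕0⊕1⊕0⊕1⊕1⊕0⊕0 = 1
s8: b8⊕b9⊕b10⊕b11⊕b12⊕b13⊕b14⊕b15⊕b24⊕b25⊕b26⊕b27⊕b28⊕b29⊕b30⊕b31 = 0⊕1⊕1⊕0⊕1⊕1⊕1⊕1⊕1⊕0⊕0⊕0⊕1⊕1⊕0⊕0 = 1
s16: b16⊕b17⊕b18⊕b19⊕b20⊕b21⊕b22⊕b23⊕b24⊕b25⊕b26⊕b27⊕b28⊕b29⊕b30⊕b31 = 0⊕0⊕1⊕1⊕1⊕0⊕1⊕0⊕1⊕0⊕0⊕0⊕1⊕1⊕0⊕0 = 1
Syndrome (s16...s1) = 11100 → position 28.
Flip bit 28: corrected codeword = 1000111011011110011101010000100
Data bits at positions 3,5,6,7,9,10,11,12,13,14,15,17,18,19,20,21,22,23,24,25,26,27,28,29,30,31: 01111101111011101010000100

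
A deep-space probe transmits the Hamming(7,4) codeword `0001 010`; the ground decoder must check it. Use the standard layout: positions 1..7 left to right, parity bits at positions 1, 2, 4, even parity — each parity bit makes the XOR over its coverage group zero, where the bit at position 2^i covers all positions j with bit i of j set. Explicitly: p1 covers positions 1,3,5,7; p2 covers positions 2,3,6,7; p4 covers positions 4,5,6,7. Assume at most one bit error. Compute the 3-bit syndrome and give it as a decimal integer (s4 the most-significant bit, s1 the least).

2

s1: b1⊕b3⊕b5⊕b7 = 0⊕0⊕0⊕0 = 0
s2: b2⊕b3⊕b6⊕b7 = 0⊕0⊕1⊕0 = 1
s4: b4⊕b5⊕b6⊕b7 = 1⊕0⊕1⊕0 = 0
Syndrome (s4...s1) = 010 → position 2.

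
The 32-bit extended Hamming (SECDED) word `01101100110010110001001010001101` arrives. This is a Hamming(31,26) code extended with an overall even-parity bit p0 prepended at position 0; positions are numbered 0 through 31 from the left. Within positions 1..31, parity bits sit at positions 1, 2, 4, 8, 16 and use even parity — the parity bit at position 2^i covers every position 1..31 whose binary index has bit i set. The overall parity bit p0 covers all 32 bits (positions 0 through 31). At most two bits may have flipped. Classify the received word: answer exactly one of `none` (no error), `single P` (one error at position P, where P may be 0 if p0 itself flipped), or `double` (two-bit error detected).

single 13

s1: b1⊕b3⊕b5⊕b7⊕b9⊕b11⊕b13⊕b15⊕b17⊕b19⊕b21⊕b23⊕b25⊕b27⊕b29⊕b31 = 1⊕0⊕1⊕0⊕1⊕0⊕0⊕1⊕0⊕1⊕0⊕0⊕0⊕0⊕1⊕1 = 1
s2: b2⊕b3⊕b6⊕b7⊕b10⊕b11⊕b14⊕b15⊕b18⊕b19⊕b22⊕b23⊕b26⊕b27⊕b30⊕b31 = 1⊕0⊕0⊕0⊕0⊕0⊕1⊕1⊕0⊕1⊕1⊕0⊕0⊕0⊕0⊕1 = 0
s4: b4⊕b5⊕b6⊕b7⊕b12⊕b13⊕b14⊕b15⊕b20⊕b21⊕b22⊕b23⊕b28⊕b29⊕b30⊕b31 = 1⊕1⊕0⊕0⊕1⊕0⊕1⊕1⊕0⊕0⊕1⊕0⊕1⊕1⊕0⊕1 = 1
s8: b8⊕b9⊕b10⊕b11⊕b12⊕b13⊕b14⊕b15⊕b24⊕b25⊕b26⊕b27⊕b28⊕b29⊕b30⊕b31 = 1⊕1⊕0⊕0⊕1⊕0⊕1⊕1⊕1⊕0⊕0⊕0⊕1⊕1⊕0⊕1 = 1
s16: b16⊕b17⊕b18⊕b19⊕b20⊕b21⊕b22⊕b23⊕b24⊕b25⊕b26⊕b27⊕b28⊕b29⊕b30⊕b31 = 0⊕0⊕0⊕1⊕0⊕0⊕1⊕0⊕1⊕0⊕0⊕0⊕1⊕1⊕0⊕1 = 0
Syndrome (s16...s1) = 01101 → position 13.
Overall parity (XOR of all 32 bits, including p0): 0⊕1⊕1⊕0⊕1⊕1⊕0⊕0⊕1⊕1⊕0⊕0⊕1⊕0⊕1⊕1⊕0⊕0⊕0⊕1⊕0⊕0⊕1⊕0⊕1⊕0⊕0⊕0⊕1⊕1⊕0⊕1 = 1
Overall=1, syndrome position=13 → single-bit error at position 13.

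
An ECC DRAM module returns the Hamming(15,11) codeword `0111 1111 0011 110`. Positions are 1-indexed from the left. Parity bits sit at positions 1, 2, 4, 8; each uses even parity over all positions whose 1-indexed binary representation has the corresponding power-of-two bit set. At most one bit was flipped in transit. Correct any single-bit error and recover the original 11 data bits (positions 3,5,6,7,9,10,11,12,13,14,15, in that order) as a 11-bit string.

11110011010

s1: b1⊕b3⊕b5⊕b7⊕b9⊕b11⊕b13⊕b15 = 0⊕1⊕1⊕1⊕0⊕1⊕1⊕0 = 1
s2: b2⊕b3⊕b6⊕b7⊕b10⊕b11⊕b14⊕b15 = 1⊕1⊕1⊕1⊕0⊕1⊕1⊕0 = 0
s4: b4⊕b5⊕b6⊕b7⊕b12⊕b13⊕b14⊕b15 = 1⊕1⊕1⊕1⊕1⊕1⊕1⊕0 = 1
s8: b8⊕b9⊕b10⊕b11⊕b12⊕b13⊕b14⊕b15 = 1⊕0⊕0⊕1⊕1⊕1⊕1⊕0 = 1
Syndrome (s8...s1) = 1101 → position 13.
Flip bit 13: corrected codeword = 011111110011010
Data bits at positions 3,5,6,7,9,10,11,12,13,14,15: 11110011010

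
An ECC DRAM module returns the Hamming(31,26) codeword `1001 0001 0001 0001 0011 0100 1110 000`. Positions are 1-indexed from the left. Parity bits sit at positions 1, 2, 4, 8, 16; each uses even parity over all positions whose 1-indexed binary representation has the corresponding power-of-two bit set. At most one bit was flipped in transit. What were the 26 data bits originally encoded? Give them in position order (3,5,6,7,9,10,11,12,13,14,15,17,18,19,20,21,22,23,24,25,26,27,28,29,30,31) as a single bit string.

s1: b1⊕b3⊕b5⊕b7⊕b9⊕b11⊕b13⊕b15⊕b17⊕b19⊕b21⊕b23⊕b25⊕b27⊕b29⊕b31 = 1⊕0⊕0⊕0⊕0⊕0⊕0⊕0⊕0⊕1⊕0⊕0⊕1⊕1⊕0⊕0 = 0
s2: b2⊕b3⊕b6⊕b7⊕b10⊕b11⊕b14⊕b15⊕b18⊕b19⊕b22⊕b23⊕b26⊕b27⊕b30⊕b31 = 0⊕0⊕0⊕0⊕0⊕0⊕0⊕0⊕0⊕1⊕1⊕0⊕1⊕1⊕0⊕0 = 0
s4: b4⊕b5⊕b6⊕b7⊕b12⊕b13⊕b14⊕b15⊕b20⊕b21⊕b22⊕b23⊕b28⊕b29⊕b30⊕b31 = 1⊕0⊕0⊕0⊕1⊕0⊕0⊕0⊕1⊕0⊕1⊕0⊕0⊕0⊕0⊕0 = 0
s8: b8⊕b9⊕b10⊕b11⊕b12⊕b13⊕b14⊕b15⊕b24⊕b25⊕b26⊕b27⊕b28⊕b29⊕b30⊕b31 = 1⊕0⊕0⊕0⊕1⊕0⊕0⊕0⊕0⊕1⊕1⊕1⊕0⊕0⊕0⊕0 = 1
s16: b16⊕b17⊕b18⊕b19⊕b20⊕b21⊕b22⊕b23⊕b24⊕b25⊕b26⊕b27⊕b28⊕b29⊕b30⊕b31 = 1⊕0⊕0⊕1⊕1⊕0⊕1⊕0⊕0⊕1⊕1⊕1⊕0⊕0⊕0⊕0 = 1
Syndrome (s16...s1) = 11000 → position 24.
Flip bit 24: corrected codeword = 1001000100010001001101011110000
Data bits at positions 3,5,6,7,9,10,11,12,13,14,15,17,18,19,20,21,22,23,24,25,26,27,28,29,30,31: 00000001000001101011110000

00000001000001101011110000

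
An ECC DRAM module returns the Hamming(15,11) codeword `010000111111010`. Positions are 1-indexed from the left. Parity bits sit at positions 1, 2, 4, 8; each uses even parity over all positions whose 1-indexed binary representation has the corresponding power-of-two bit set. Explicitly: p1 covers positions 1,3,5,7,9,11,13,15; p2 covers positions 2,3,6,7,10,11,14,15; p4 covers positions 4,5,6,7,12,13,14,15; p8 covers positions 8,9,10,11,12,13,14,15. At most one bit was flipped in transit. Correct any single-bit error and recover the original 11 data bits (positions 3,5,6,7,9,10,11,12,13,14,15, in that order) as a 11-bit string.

00001111010

s1: b1⊕b3⊕b5⊕b7⊕b9⊕b11⊕b13⊕b15 = 0⊕0⊕0⊕1⊕1⊕1⊕0⊕0 = 1
s2: b2⊕b3⊕b6⊕b7⊕b10⊕b11⊕b14⊕b15 = 1⊕0⊕0⊕1⊕1⊕1⊕1⊕0 = 1
s4: b4⊕b5⊕b6⊕b7⊕b12⊕b13⊕b14⊕b15 = 0⊕0⊕0⊕1⊕1⊕0⊕1⊕0 = 1
s8: b8⊕b9⊕b10⊕b11⊕b12⊕b13⊕b14⊕b15 = 1⊕1⊕1⊕1⊕1⊕0⊕1⊕0 = 0
Syndrome (s8...s1) = 0111 → position 7.
Flip bit 7: corrected codeword = 010000011111010
Data bits at positions 3,5,6,7,9,10,11,12,13,14,15: 00001111010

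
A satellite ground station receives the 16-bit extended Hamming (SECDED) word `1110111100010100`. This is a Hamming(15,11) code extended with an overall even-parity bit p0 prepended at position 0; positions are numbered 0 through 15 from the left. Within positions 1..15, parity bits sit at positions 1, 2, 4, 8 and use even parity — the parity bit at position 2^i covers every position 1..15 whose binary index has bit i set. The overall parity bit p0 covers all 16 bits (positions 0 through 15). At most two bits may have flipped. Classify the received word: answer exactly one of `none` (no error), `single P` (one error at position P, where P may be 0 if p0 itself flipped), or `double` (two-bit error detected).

s1: b1⊕b3⊕b5⊕b7⊕b9⊕b11⊕b13⊕b15 = 1⊕0⊕1⊕1⊕0⊕1⊕1⊕0 = 1
s2: b2⊕b3⊕b6⊕b7⊕b10⊕b11⊕b14⊕b15 = 1⊕0⊕1⊕1⊕0⊕1⊕0⊕0 = 0
s4: b4⊕b5⊕b6⊕b7⊕b12⊕b13⊕b14⊕b15 = 1⊕1⊕1⊕1⊕0⊕1⊕0⊕0 = 1
s8: b8⊕b9⊕b10⊕b11⊕b12⊕b13⊕b14⊕b15 = 0⊕0⊕0⊕1⊕0⊕1⊕0⊕0 = 0
Syndrome (s8...s1) = 0101 → position 5.
Overall parity (XOR of all 16 bits, including p0): 1⊕1⊕1⊕0⊕1⊕1⊕1⊕1⊕0⊕0⊕0⊕1⊕0⊕1⊕0⊕0 = 1
Overall=1, syndrome position=5 → single-bit error at position 5.

single 5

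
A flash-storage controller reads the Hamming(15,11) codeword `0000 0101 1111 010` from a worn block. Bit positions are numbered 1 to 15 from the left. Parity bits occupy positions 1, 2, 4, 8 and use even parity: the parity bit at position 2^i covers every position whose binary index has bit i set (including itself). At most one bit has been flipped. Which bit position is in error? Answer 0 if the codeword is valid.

s1: b1⊕b3⊕b5⊕b7⊕b9⊕b11⊕b13⊕b15 = 0⊕0⊕0⊕0⊕1⊕1⊕0⊕0 = 0
s2: b2⊕b3⊕b6⊕b7⊕b10⊕b11⊕b14⊕b15 = 0⊕0⊕1⊕0⊕1⊕1⊕1⊕0 = 0
s4: b4⊕b5⊕b6⊕b7⊕b12⊕b13⊕b14⊕b15 = 0⊕0⊕1⊕0⊕1⊕0⊕1⊕0 = 1
s8: b8⊕b9⊕b10⊕b11⊕b12⊕b13⊕b14⊕b15 = 1⊕1⊕1⊕1⊕1⊕0⊕1⊕0 = 0
Syndrome (s8...s1) = 0100 → position 4.

4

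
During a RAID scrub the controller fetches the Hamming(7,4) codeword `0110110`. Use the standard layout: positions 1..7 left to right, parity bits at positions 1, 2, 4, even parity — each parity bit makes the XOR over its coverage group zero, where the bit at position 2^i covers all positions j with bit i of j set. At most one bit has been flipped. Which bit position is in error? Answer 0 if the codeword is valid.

s1: b1⊕b3⊕b5⊕b7 = 0⊕1⊕1⊕0 = 0
s2: b2⊕b3⊕b6⊕b7 = 1⊕1⊕1⊕0 = 1
s4: b4⊕b5⊕b6⊕b7 = 0⊕1⊕1⊕0 = 0
Syndrome (s4...s1) = 010 → position 2.

2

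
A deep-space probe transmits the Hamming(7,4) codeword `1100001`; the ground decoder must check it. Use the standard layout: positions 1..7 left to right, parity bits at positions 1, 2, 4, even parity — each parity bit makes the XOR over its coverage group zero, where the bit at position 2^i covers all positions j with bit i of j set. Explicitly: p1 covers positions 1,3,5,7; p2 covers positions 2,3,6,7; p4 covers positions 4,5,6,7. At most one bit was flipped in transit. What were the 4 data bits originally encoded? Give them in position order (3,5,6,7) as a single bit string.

s1: b1⊕b3⊕b5⊕b7 = 1⊕0⊕0⊕1 = 0
s2: b2⊕b3⊕b6⊕b7 = 1⊕0⊕0⊕1 = 0
s4: b4⊕b5⊕b6⊕b7 = 0⊕0⊕0⊕1 = 1
Syndrome (s4...s1) = 100 → position 4.
Flip bit 4: corrected codeword = 1101001
Data bits at positions 3,5,6,7: 0001

0001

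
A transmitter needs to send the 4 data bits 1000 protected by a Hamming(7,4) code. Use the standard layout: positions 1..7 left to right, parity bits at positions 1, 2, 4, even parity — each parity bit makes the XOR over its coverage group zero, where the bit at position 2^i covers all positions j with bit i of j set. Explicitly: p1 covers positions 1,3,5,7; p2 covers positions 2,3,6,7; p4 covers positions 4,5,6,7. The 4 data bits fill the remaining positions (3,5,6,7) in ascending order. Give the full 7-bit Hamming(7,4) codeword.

1110000

Place data bits at non-power-of-two positions: b3=1, b5=0, b6=0, b7=0.
p1 = XOR of data positions {3,5,7} = 1⊕0⊕0 = 1
p2 = XOR of data positions {3,6,7} = 1⊕0⊕0 = 1
p4 = XOR of data positions {5,6,7} = 0⊕0⊕0 = 0
Codeword b1..b7 = 1110000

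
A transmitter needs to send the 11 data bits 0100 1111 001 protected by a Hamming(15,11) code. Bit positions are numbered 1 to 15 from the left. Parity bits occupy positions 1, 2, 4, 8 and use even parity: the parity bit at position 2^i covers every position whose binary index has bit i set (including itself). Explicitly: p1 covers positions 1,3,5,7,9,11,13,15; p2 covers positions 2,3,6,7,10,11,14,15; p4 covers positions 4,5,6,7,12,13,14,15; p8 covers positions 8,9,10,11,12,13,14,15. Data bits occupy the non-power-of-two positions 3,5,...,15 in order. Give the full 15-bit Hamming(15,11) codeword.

010110011111001

Place data bits at non-power-of-two positions: b3=0, b5=1, b6=0, b7=0, b9=1, b10=1, b11=1, b12=1, b13=0, b14=0, b15=1.
p1 = XOR of data positions {3,5,7,9,11,13,15} = 0⊕1⊕0⊕1⊕1⊕0⊕1 = 0
p2 = XOR of data positions {3,6,7,10,11,14,15} = 0⊕0⊕0⊕1⊕1⊕0⊕1 = 1
p4 = XOR of data positions {5,6,7,12,13,14,15} = 1⊕0⊕0⊕1⊕0⊕0⊕1 = 1
p8 = XOR of data positions {9,10,11,12,13,14,15} = 1⊕1⊕1⊕1⊕0⊕0⊕1 = 1
Codeword b1..b15 = 010110011111001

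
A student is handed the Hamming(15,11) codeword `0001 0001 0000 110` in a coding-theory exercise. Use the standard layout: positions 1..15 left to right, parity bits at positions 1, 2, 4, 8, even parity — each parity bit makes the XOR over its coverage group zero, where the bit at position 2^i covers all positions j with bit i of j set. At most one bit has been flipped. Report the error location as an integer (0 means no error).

s1: b1⊕b3⊕b5⊕b7⊕b9⊕b11⊕b13⊕b15 = 0⊕0⊕0⊕0⊕0⊕0⊕1⊕0 = 1
s2: b2⊕b3⊕b6⊕b7⊕b10⊕b11⊕b14⊕b15 = 0⊕0⊕0⊕0⊕0⊕0⊕1⊕0 = 1
s4: b4⊕b5⊕b6⊕b7⊕b12⊕b13⊕b14⊕b15 = 1⊕0⊕0⊕0⊕0⊕1⊕1⊕0 = 1
s8: b8⊕b9⊕b10⊕b11⊕b12⊕b13⊕b14⊕b15 = 1⊕0⊕0⊕0⊕0⊕1⊕1⊕0 = 1
Syndrome (s8...s1) = 1111 → position 15.

15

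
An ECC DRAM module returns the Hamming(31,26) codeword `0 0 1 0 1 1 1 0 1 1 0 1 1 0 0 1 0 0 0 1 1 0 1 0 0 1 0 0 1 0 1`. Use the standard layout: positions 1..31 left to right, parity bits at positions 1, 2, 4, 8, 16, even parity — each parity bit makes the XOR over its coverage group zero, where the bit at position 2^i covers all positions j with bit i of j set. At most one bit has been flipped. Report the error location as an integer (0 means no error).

27

s1: b1⊕b3⊕b5⊕b7⊕b9⊕b11⊕b13⊕b15⊕b17⊕b19⊕b21⊕b23⊕b25⊕b27⊕b29⊕b31 = 0⊕1⊕1⊕1⊕1⊕0⊕1⊕0⊕0⊕0⊕1⊕1⊕0⊕0⊕1⊕1 = 1
s2: b2⊕b3⊕b6⊕b7⊕b10⊕b11⊕b14⊕b15⊕b18⊕b19⊕b22⊕b23⊕b26⊕b27⊕b30⊕b31 = 0⊕1⊕1⊕1⊕1⊕0⊕0⊕0⊕0⊕0⊕0⊕1⊕1⊕0⊕0⊕1 = 1
s4: b4⊕b5⊕b6⊕b7⊕b12⊕b13⊕b14⊕b15⊕b20⊕b21⊕b22⊕b23⊕b28⊕b29⊕b30⊕b31 = 0⊕1⊕1⊕1⊕1⊕1⊕0⊕0⊕1⊕1⊕0⊕1⊕0⊕1⊕0⊕1 = 0
s8: b8⊕b9⊕b10⊕b11⊕b12⊕b13⊕b14⊕b15⊕b24⊕b25⊕b26⊕b27⊕b28⊕b29⊕b30⊕b31 = 0⊕1⊕1⊕0⊕1⊕1⊕0⊕0⊕0⊕0⊕1⊕0⊕0⊕1⊕0⊕1 = 1
s16: b16⊕b17⊕b18⊕b19⊕b20⊕b21⊕b22⊕b23⊕b24⊕b25⊕b26⊕b27⊕b28⊕b29⊕b30⊕b31 = 1⊕0⊕0⊕0⊕1⊕1⊕0⊕1⊕0⊕0⊕1⊕0⊕0⊕1⊕0⊕1 = 1
Syndrome (s16...s1) = 11011 → position 27.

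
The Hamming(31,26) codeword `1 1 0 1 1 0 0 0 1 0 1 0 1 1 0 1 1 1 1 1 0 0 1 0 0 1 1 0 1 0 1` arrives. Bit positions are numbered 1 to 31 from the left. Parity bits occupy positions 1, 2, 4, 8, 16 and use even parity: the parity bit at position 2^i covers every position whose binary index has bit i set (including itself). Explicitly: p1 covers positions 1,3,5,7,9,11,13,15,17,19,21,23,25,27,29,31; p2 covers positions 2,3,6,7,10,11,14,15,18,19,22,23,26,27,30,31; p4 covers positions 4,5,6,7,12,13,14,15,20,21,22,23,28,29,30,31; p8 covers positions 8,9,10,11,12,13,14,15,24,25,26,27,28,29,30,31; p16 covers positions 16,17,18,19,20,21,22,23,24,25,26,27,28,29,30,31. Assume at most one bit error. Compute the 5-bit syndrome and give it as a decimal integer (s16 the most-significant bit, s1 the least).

s1: b1⊕b3⊕b5⊕b7⊕b9⊕b11⊕b13⊕b15⊕b17⊕b19⊕b21⊕b23⊕b25⊕b27⊕b29⊕b31 = 1⊕0⊕1⊕0⊕1⊕1⊕1⊕0⊕1⊕1⊕0⊕1⊕0⊕1⊕1⊕1 = 1
s2: b2⊕b3⊕b6⊕b7⊕b10⊕b11⊕b14⊕b15⊕b18⊕b19⊕b22⊕b23⊕b26⊕b27⊕b30⊕b31 = 1⊕0⊕0⊕0⊕0⊕1⊕1⊕0⊕1⊕1⊕0⊕1⊕1⊕1⊕0⊕1 = 1
s4: b4⊕b5⊕b6⊕b7⊕b12⊕b13⊕b14⊕b15⊕b20⊕b21⊕b22⊕b23⊕b28⊕b29⊕b30⊕b31 = 1⊕1⊕0⊕0⊕0⊕1⊕1⊕0⊕1⊕0⊕0⊕1⊕0⊕1⊕0⊕1 = 0
s8: b8⊕b9⊕b10⊕b11⊕b12⊕b13⊕b14⊕b15⊕b24⊕b25⊕b26⊕b27⊕b28⊕b29⊕b30⊕b31 = 0⊕1⊕0⊕1⊕0⊕1⊕1⊕0⊕0⊕0⊕1⊕1⊕0⊕1⊕0⊕1 = 0
s16: b16⊕b17⊕b18⊕b19⊕b20⊕b21⊕b22⊕b23⊕b24⊕b25⊕b26⊕b27⊕b28⊕b29⊕b30⊕b31 = 1⊕1⊕1⊕1⊕1⊕0⊕0⊕1⊕0⊕0⊕1⊕1⊕0⊕1⊕0⊕1 = 0
Syndrome (s16...s1) = 00011 → position 3.

3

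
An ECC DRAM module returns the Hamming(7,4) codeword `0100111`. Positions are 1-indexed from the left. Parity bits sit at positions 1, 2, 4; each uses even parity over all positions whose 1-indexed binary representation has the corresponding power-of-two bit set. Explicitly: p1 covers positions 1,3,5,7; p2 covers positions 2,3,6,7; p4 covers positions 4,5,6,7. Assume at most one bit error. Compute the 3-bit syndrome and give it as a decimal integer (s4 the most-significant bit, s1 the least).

s1: b1⊕b3⊕b5⊕b7 = 0⊕0⊕1⊕1 = 0
s2: b2⊕b3⊕b6⊕b7 = 1⊕0⊕1⊕1 = 1
s4: b4⊕b5⊕b6⊕b7 = 0⊕1⊕1⊕1 = 1
Syndrome (s4...s1) = 110 → position 6.

6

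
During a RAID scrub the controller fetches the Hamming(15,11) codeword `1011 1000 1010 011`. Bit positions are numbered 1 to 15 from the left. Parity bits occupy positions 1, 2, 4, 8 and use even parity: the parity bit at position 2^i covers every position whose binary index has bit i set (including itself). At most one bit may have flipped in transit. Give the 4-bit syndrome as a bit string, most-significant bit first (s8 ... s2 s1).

0000

s1: b1⊕b3⊕b5⊕b7⊕b9⊕b11⊕b13⊕b15 = 1⊕1⊕1⊕0⊕1⊕1⊕0⊕1 = 0
s2: b2⊕b3⊕b6⊕b7⊕b10⊕b11⊕b14⊕b15 = 0⊕1⊕0⊕0⊕0⊕1⊕1⊕1 = 0
s4: b4⊕b5⊕b6⊕b7⊕b12⊕b13⊕b14⊕b15 = 1⊕1⊕0⊕0⊕0⊕0⊕1⊕1 = 0
s8: b8⊕b9⊕b10⊕b11⊕b12⊕b13⊕b14⊕b15 = 0⊕1⊕0⊕1⊕0⊕0⊕1⊕1 = 0
Syndrome (s8...s1) = 0000 → position 0 (no error).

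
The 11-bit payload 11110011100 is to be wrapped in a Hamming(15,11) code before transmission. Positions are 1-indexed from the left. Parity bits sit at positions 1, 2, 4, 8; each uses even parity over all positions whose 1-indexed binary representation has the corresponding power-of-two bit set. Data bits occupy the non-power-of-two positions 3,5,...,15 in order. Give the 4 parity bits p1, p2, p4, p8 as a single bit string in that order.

1011

Place data bits at non-power-of-two positions: b3=1, b5=1, b6=1, b7=1, b9=0, b10=0, b11=1, b12=1, b13=1, b14=0, b15=0.
p1 = XOR of data positions {3,5,7,9,11,13,15} = 1⊕1⊕1⊕0⊕1⊕1⊕0 = 1
p2 = XOR of data positions {3,6,7,10,11,14,15} = 1⊕1⊕1⊕0⊕1⊕0⊕0 = 0
p4 = XOR of data positions {5,6,7,12,13,14,15} = 1⊕1⊕1⊕1⊕1⊕0⊕0 = 1
p8 = XOR of data positions {9,10,11,12,13,14,15} = 0⊕0⊕1⊕1⊕1⊕0⊕0 = 1
Parity bits p1,p2,p4,p8 = 1011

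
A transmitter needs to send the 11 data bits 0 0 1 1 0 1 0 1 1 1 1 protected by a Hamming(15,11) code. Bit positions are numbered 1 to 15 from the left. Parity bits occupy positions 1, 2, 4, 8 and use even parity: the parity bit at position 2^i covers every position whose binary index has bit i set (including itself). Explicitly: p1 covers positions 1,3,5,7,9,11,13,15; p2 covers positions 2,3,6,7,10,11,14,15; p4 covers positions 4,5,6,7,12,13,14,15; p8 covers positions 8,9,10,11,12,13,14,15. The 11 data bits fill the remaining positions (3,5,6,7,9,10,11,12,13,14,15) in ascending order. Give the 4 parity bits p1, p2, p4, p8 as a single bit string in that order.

1101

Place data bits at non-power-of-two positions: b3=0, b5=0, b6=1, b7=1, b9=0, b10=1, b11=0, b12=1, b13=1, b14=1, b15=1.
p1 = XOR of data positions {3,5,7,9,11,13,15} = 0⊕0⊕1⊕0⊕0⊕1⊕1 = 1
p2 = XOR of data positions {3,6,7,10,11,14,15} = 0⊕1⊕1⊕1⊕0⊕1⊕1 = 1
p4 = XOR of data positions {5,6,7,12,13,14,15} = 0⊕1⊕1⊕1⊕1⊕1⊕1 = 0
p8 = XOR of data positions {9,10,11,12,13,14,15} = 0⊕1⊕0⊕1⊕1⊕1⊕1 = 1
Parity bits p1,p2,p4,p8 = 1101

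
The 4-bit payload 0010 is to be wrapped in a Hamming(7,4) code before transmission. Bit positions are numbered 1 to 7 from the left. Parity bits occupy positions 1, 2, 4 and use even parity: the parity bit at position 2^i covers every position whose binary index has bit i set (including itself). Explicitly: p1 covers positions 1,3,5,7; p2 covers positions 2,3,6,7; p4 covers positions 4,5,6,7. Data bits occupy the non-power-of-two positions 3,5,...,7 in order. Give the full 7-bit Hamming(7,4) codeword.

0101010

Place data bits at non-power-of-two positions: b3=0, b5=0, b6=1, b7=0.
p1 = XOR of data positions {3,5,7} = 0⊕0⊕0 = 0
p2 = XOR of data positions {3,6,7} = 0⊕1⊕0 = 1
p4 = XOR of data positions {5,6,7} = 0⊕1⊕0 = 1
Codeword b1..b7 = 0101010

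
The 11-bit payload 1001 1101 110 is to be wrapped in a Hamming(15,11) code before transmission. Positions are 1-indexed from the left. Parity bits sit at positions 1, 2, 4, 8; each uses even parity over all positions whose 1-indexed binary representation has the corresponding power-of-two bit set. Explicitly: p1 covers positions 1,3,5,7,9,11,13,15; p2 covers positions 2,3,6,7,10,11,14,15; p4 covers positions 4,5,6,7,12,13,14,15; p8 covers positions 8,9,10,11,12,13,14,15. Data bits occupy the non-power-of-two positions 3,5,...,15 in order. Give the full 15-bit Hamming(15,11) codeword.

001000111101110

Place data bits at non-power-of-two positions: b3=1, b5=0, b6=0, b7=1, b9=1, b10=1, b11=0, b12=1, b13=1, b14=1, b15=0.
p1 = XOR of data positions {3,5,7,9,11,13,15} = 1⊕0⊕1⊕1⊕0⊕1⊕0 = 0
p2 = XOR of data positions {3,6,7,10,11,14,15} = 1⊕0⊕1⊕1⊕0⊕1⊕0 = 0
p4 = XOR of data positions {5,6,7,12,13,14,15} = 0⊕0⊕1⊕1⊕1⊕1⊕0 = 0
p8 = XOR of data positions {9,10,11,12,13,14,15} = 1⊕1⊕0⊕1⊕1⊕1⊕0 = 1
Codeword b1..b15 = 001000111101110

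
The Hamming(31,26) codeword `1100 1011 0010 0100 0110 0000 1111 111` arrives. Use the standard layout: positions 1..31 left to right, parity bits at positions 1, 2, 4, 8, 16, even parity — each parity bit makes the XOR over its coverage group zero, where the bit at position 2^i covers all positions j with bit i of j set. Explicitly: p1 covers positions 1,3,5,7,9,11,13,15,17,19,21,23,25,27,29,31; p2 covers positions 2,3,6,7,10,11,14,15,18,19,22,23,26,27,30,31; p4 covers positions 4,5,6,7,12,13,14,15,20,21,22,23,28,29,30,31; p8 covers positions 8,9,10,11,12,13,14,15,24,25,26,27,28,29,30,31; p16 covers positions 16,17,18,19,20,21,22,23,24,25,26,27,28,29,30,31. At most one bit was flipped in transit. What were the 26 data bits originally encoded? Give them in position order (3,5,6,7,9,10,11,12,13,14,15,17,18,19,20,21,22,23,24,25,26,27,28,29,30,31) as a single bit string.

01010010010011010001111111

s1: b1⊕b3⊕b5⊕b7⊕b9⊕b11⊕b13⊕b15⊕b17⊕b19⊕b21⊕b23⊕b25⊕b27⊕b29⊕b31 = 1⊕0⊕1⊕1⊕0⊕1⊕0⊕0⊕0⊕1⊕0⊕0⊕1⊕1⊕1⊕1 = 1
s2: b2⊕b3⊕b6⊕b7⊕b10⊕b11⊕b14⊕b15⊕b18⊕b19⊕b22⊕b23⊕b26⊕b27⊕b30⊕b31 = 1⊕0⊕0⊕1⊕0⊕1⊕1⊕0⊕1⊕1⊕0⊕0⊕1⊕1⊕1⊕1 = 0
s4: b4⊕b5⊕b6⊕b7⊕b12⊕b13⊕b14⊕b15⊕b20⊕b21⊕b22⊕b23⊕b28⊕b29⊕b30⊕b31 = 0⊕1⊕0⊕1⊕0⊕0⊕1⊕0⊕0⊕0⊕0⊕0⊕1⊕1⊕1⊕1 = 1
s8: b8⊕b9⊕b10⊕b11⊕b12⊕b13⊕b14⊕b15⊕b24⊕b25⊕b26⊕b27⊕b28⊕b29⊕b30⊕b31 = 1⊕0⊕0⊕1⊕0⊕0⊕1⊕0⊕0⊕1⊕1⊕1⊕1⊕1⊕1⊕1 = 0
s16: b16⊕b17⊕b18⊕b19⊕b20⊕b21⊕b22⊕b23⊕b24⊕b25⊕b26⊕b27⊕b28⊕b29⊕b30⊕b31 = 0⊕0⊕1⊕1⊕0⊕0⊕0⊕0⊕0⊕1⊕1⊕1⊕1⊕1⊕1⊕1 = 1
Syndrome (s16...s1) = 10101 → position 21.
Flip bit 21: corrected codeword = 1100101100100100011010001111111
Data bits at positions 3,5,6,7,9,10,11,12,13,14,15,17,18,19,20,21,22,23,24,25,26,27,28,29,30,31: 01010010010011010001111111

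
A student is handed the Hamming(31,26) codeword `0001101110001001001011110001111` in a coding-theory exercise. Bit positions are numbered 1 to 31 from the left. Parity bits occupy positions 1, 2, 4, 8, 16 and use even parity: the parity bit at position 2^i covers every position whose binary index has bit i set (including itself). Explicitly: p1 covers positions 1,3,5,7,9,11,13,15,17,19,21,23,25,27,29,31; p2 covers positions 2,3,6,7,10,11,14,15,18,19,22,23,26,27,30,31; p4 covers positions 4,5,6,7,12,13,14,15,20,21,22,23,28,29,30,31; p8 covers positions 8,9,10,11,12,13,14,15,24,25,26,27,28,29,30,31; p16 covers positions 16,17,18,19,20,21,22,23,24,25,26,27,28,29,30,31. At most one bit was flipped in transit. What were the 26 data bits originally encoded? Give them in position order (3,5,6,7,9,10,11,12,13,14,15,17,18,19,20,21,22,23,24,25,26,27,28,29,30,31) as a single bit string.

00011000100001011110001111

s1: b1⊕b3⊕b5⊕b7⊕b9⊕b11⊕b13⊕b15⊕b17⊕b19⊕b21⊕b23⊕b25⊕b27⊕b29⊕b31 = 0⊕0⊕1⊕1⊕1⊕0⊕1⊕0⊕0⊕1⊕1⊕1⊕0⊕0⊕1⊕1 = 1
s2: b2⊕b3⊕b6⊕b7⊕b10⊕b11⊕b14⊕b15⊕b18⊕b19⊕b22⊕b23⊕b26⊕b27⊕b30⊕b31 = 0⊕0⊕0⊕1⊕0⊕0⊕0⊕0⊕0⊕1⊕1⊕1⊕0⊕0⊕1⊕1 = 0
s4: b4⊕b5⊕b6⊕b7⊕b12⊕b13⊕b14⊕b15⊕b20⊕b21⊕b22⊕b23⊕b28⊕b29⊕b30⊕b31 = 1⊕1⊕0⊕1⊕0⊕1⊕0⊕0⊕0⊕1⊕1⊕1⊕1⊕1⊕1⊕1 = 1
s8: b8⊕b9⊕b10⊕b11⊕b12⊕b13⊕b14⊕b15⊕b24⊕b25⊕b26⊕b27⊕b28⊕b29⊕b30⊕b31 = 1⊕1⊕0⊕0⊕0⊕1⊕0⊕0⊕1⊕0⊕0⊕0⊕1⊕1⊕1⊕1 = 0
s16: b16⊕b17⊕b18⊕b19⊕b20⊕b21⊕b22⊕b23⊕b24⊕b25⊕b26⊕b27⊕b28⊕b29⊕b30⊕b31 = 1⊕0⊕0⊕1⊕0⊕1⊕1⊕1⊕1⊕0⊕0⊕0⊕1⊕1⊕1⊕1 = 0
Syndrome (s16...s1) = 00101 → position 5.
Flip bit 5: corrected codeword = 0001001110001001001011110001111
Data bits at positions 3,5,6,7,9,10,11,12,13,14,15,17,18,19,20,21,22,23,24,25,26,27,28,29,30,31: 00011000100001011110001111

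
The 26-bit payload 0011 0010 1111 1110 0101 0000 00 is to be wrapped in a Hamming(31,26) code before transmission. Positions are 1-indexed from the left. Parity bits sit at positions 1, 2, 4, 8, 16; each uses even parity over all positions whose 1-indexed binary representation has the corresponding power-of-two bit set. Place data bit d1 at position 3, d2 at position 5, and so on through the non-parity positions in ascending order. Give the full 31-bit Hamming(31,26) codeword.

0001011100101110111100101000000

Place data bits at non-power-of-two positions: b3=0, b5=0, b6=1, b7=1, b9=0, b10=0, b11=1, b12=0, b13=1, b14=1, b15=1, b17=1, b18=1, b19=1, b20=1, b21=0, b22=0, b23=1, b24=0, b25=1, b26=0, b27=0, b28=0, b29=0, b30=0, b31=0.
p1 = XOR of data positions {3,5,7,9,11,13,15,17,19,21,23,25,27,29,31} = 0⊕0⊕1⊕0⊕1⊕1⊕1⊕1⊕1⊕0⊕1⊕1⊕0⊕0⊕0 = 0
p2 = XOR of data positions {3,6,7,10,11,14,15,18,19,22,23,26,27,30,31} = 0⊕1⊕1⊕0⊕1⊕1⊕1⊕1⊕1⊕0⊕1⊕0⊕0⊕0⊕0 = 0
p4 = XOR of data positions {5,6,7,12,13,14,15,20,21,22,23,28,29,30,31} = 0⊕1⊕1⊕0⊕1⊕1⊕1⊕1⊕0⊕0⊕1⊕0⊕0⊕0⊕0 = 1
p8 = XOR of data positions {9,10,11,12,13,14,15,24,25,26,27,28,29,30,31} = 0⊕0⊕1⊕0⊕1⊕1⊕1⊕0⊕1⊕0⊕0⊕0⊕0⊕0⊕0 = 1
p16 = XOR of data positions {17,18,19,20,21,22,23,24,25,26,27,28,29,30,31} = 1⊕1⊕1⊕1⊕0⊕0⊕1⊕0⊕1⊕0⊕0⊕0⊕0⊕0⊕0 = 0
Codeword b1..b31 = 0001011100101110111100101000000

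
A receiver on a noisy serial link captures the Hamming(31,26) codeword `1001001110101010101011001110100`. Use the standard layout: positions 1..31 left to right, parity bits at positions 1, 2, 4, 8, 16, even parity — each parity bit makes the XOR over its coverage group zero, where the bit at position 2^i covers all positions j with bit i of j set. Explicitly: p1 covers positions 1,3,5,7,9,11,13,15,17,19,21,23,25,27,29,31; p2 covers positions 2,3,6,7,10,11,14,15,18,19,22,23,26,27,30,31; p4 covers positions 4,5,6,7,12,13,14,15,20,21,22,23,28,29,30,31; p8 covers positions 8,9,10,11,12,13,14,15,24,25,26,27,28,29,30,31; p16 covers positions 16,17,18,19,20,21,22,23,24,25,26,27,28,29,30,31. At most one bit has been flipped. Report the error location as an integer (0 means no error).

s1: b1⊕b3⊕b5⊕b7⊕b9⊕b11⊕b13⊕b15⊕b17⊕b19⊕b21⊕b23⊕b25⊕b27⊕b29⊕b31 = 1⊕0⊕0⊕1⊕1⊕1⊕1⊕1⊕1⊕1⊕1⊕0⊕1⊕1⊕1⊕0 = 0
s2: b2⊕b3⊕b6⊕b7⊕b10⊕b11⊕b14⊕b15⊕b18⊕b19⊕b22⊕b23⊕b26⊕b27⊕b30⊕b31 = 0⊕0⊕0⊕1⊕0⊕1⊕0⊕1⊕0⊕1⊕1⊕0⊕1⊕1⊕0⊕0 = 1
s4: b4⊕b5⊕b6⊕b7⊕b12⊕b13⊕b14⊕b15⊕b20⊕b21⊕b22⊕b23⊕b28⊕b29⊕b30⊕b31 = 1⊕0⊕0⊕1⊕0⊕1⊕0⊕1⊕0⊕1⊕1⊕0⊕0⊕1⊕0⊕0 = 1
s8: b8⊕b9⊕b10⊕b11⊕b12⊕b13⊕b14⊕b15⊕b24⊕b25⊕b26⊕b27⊕b28⊕b29⊕b30⊕b31 = 1⊕1⊕0⊕1⊕0⊕1⊕0⊕1⊕0⊕1⊕1⊕1⊕0⊕1⊕0⊕0 = 1
s16: b16⊕b17⊕b18⊕b19⊕b20⊕b21⊕b22⊕b23⊕b24⊕b25⊕b26⊕b27⊕b28⊕b29⊕b30⊕b31 = 0⊕1⊕0⊕1⊕0⊕1⊕1⊕0⊕0⊕1⊕1⊕1⊕0⊕1⊕0⊕0 = 0
Syndrome (s16...s1) = 01110 → position 14.

14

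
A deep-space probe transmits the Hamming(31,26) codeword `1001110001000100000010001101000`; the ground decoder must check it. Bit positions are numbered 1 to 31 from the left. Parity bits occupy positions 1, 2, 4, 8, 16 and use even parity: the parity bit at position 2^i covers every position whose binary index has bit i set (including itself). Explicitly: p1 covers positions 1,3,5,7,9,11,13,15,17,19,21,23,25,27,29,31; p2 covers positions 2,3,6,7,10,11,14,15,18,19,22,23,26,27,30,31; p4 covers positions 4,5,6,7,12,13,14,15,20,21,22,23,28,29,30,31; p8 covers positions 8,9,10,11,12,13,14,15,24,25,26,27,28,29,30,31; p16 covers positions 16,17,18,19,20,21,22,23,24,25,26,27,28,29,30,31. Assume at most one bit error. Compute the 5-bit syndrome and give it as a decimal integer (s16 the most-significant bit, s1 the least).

8

s1: b1⊕b3⊕b5⊕b7⊕b9⊕b11⊕b13⊕b15⊕b17⊕b19⊕b21⊕b23⊕b25⊕b27⊕b29⊕b31 = 1⊕0⊕1⊕0⊕0⊕0⊕0⊕0⊕0⊕0⊕1⊕0⊕1⊕0⊕0⊕0 = 0
s2: b2⊕b3⊕b6⊕b7⊕b10⊕b11⊕b14⊕b15⊕b18⊕b19⊕b22⊕b23⊕b26⊕b27⊕b30⊕b31 = 0⊕0⊕1⊕0⊕1⊕0⊕1⊕0⊕0⊕0⊕0⊕0⊕1⊕0⊕0⊕0 = 0
s4: b4⊕b5⊕b6⊕b7⊕b12⊕b13⊕b14⊕b15⊕b20⊕b21⊕b22⊕b23⊕b28⊕b29⊕b30⊕b31 = 1⊕1⊕1⊕0⊕0⊕0⊕1⊕0⊕0⊕1⊕0⊕0⊕1⊕0⊕0⊕0 = 0
s8: b8⊕b9⊕b10⊕b11⊕b12⊕b13⊕b14⊕b15⊕b24⊕b25⊕b26⊕b27⊕b28⊕b29⊕b30⊕b31 = 0⊕0⊕1⊕0⊕0⊕0⊕1⊕0⊕0⊕1⊕1⊕0⊕1⊕0⊕0⊕0 = 1
s16: b16⊕b17⊕b18⊕b19⊕b20⊕b21⊕b22⊕b23⊕b24⊕b25⊕b26⊕b27⊕b28⊕b29⊕b30⊕b31 = 0⊕0⊕0⊕0⊕0⊕1⊕0⊕0⊕0⊕1⊕1⊕0⊕1⊕0⊕0⊕0 = 0
Syndrome (s16...s1) = 01000 → position 8.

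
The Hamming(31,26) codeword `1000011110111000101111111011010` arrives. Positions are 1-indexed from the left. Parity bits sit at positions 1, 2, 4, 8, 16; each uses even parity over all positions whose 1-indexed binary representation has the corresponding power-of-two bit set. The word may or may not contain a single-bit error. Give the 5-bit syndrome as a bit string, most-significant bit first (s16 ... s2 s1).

10001

s1: b1⊕b3⊕b5⊕b7⊕b9⊕b11⊕b13⊕b15⊕b17⊕b19⊕b21⊕b23⊕b25⊕b27⊕b29⊕b31 = 1⊕0⊕0⊕1⊕1⊕1⊕1⊕0⊕1⊕1⊕1⊕1⊕1⊕1⊕0⊕0 = 1
s2: b2⊕b3⊕b6⊕b7⊕b10⊕b11⊕b14⊕b15⊕b18⊕b19⊕b22⊕b23⊕b26⊕b27⊕b30⊕b31 = 0⊕0⊕1⊕1⊕0⊕1⊕0⊕0⊕0⊕1⊕1⊕1⊕0⊕1⊕1⊕0 = 0
s4: b4⊕b5⊕b6⊕b7⊕b12⊕b13⊕b14⊕b15⊕b20⊕b21⊕b22⊕b23⊕b28⊕b29⊕b30⊕b31 = 0⊕0⊕1⊕1⊕1⊕1⊕0⊕0⊕1⊕1⊕1⊕1⊕1⊕0⊕1⊕0 = 0
s8: b8⊕b9⊕b10⊕b11⊕b12⊕b13⊕b14⊕b15⊕b24⊕b25⊕b26⊕b27⊕b28⊕b29⊕b30⊕b31 = 1⊕1⊕0⊕1⊕1⊕1⊕0⊕0⊕1⊕1⊕0⊕1⊕1⊕0⊕1⊕0 = 0
s16: b16⊕b17⊕b18⊕b19⊕b20⊕b21⊕b22⊕b23⊕b24⊕b25⊕b26⊕b27⊕b28⊕b29⊕b30⊕b31 = 0⊕1⊕0⊕1⊕1⊕1⊕1⊕1⊕1⊕1⊕0⊕1⊕1⊕0⊕1⊕0 = 1
Syndrome (s16...s1) = 10001 → position 17.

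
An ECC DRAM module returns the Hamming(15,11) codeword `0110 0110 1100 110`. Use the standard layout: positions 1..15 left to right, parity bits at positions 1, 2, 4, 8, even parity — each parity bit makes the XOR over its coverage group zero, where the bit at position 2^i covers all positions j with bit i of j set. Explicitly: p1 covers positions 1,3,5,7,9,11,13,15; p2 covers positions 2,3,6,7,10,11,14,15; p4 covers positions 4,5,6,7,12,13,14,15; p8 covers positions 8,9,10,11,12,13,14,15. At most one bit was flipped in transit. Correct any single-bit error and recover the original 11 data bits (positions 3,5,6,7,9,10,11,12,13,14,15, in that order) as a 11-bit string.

10111100110

s1: b1⊕b3⊕b5⊕b7⊕b9⊕b11⊕b13⊕b15 = 0⊕1⊕0⊕1⊕1⊕0⊕1⊕0 = 0
s2: b2⊕b3⊕b6⊕b7⊕b10⊕b11⊕b14⊕b15 = 1⊕1⊕1⊕1⊕1⊕0⊕1⊕0 = 0
s4: b4⊕b5⊕b6⊕b7⊕b12⊕b13⊕b14⊕b15 = 0⊕0⊕1⊕1⊕0⊕1⊕1⊕0 = 0
s8: b8⊕b9⊕b10⊕b11⊕b12⊕b13⊕b14⊕b15 = 0⊕1⊕1⊕0⊕0⊕1⊕1⊕0 = 0
Syndrome (s8...s1) = 0000 → position 0 (no error).
No correction needed.
Data bits at positions 3,5,6,7,9,10,11,12,13,14,15: 10111100110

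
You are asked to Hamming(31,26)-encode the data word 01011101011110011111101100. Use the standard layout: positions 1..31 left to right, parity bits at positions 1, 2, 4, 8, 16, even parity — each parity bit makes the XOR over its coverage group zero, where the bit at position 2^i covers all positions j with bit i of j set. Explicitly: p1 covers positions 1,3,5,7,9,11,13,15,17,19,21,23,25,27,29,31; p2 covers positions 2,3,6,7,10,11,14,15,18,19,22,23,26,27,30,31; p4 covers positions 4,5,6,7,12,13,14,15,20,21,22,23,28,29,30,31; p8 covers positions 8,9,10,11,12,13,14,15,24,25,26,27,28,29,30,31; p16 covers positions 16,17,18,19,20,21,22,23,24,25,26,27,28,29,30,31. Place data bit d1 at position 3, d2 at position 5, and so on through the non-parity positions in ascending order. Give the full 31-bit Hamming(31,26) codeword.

1000101011010110110011111101100

Place data bits at non-power-of-two positions: b3=0, b5=1, b6=0, b7=1, b9=1, b10=1, b11=0, b12=1, b13=0, b14=1, b15=1, b17=1, b18=1, b19=0, b20=0, b21=1, b22=1, b23=1, b24=1, b25=1, b26=1, b27=0, b28=1, b29=1, b30=0, b31=0.
p1 = XOR of data positions {3,5,7,9,11,13,15,17,19,21,23,25,27,29,31} = 0⊕1⊕1⊕1⊕0⊕0⊕1⊕1⊕0⊕1⊕1⊕1⊕0⊕1⊕0 = 1
p2 = XOR of data positions {3,6,7,10,11,14,15,18,19,22,23,26,27,30,31} = 0⊕0⊕1⊕1⊕0⊕1⊕1⊕1⊕0⊕1⊕1⊕1⊕0⊕0⊕0 = 0
p4 = XOR of data positions {5,6,7,12,13,14,15,20,21,22,23,28,29,30,31} = 1⊕0⊕1⊕1⊕0⊕1⊕1⊕0⊕1⊕1⊕1⊕1⊕1⊕0⊕0 = 0
p8 = XOR of data positions {9,10,11,12,13,14,15,24,25,26,27,28,29,30,31} = 1⊕1⊕0⊕1⊕0⊕1⊕1⊕1⊕1⊕1⊕0⊕1⊕1⊕0⊕0 = 0
p16 = XOR of data positions {17,18,19,20,21,22,23,24,25,26,27,28,29,30,31} = 1⊕1⊕0⊕0⊕1⊕1⊕1⊕1⊕1⊕1⊕0⊕1⊕1⊕0⊕0 = 0
Codeword b1..b31 = 1000101011010110110011111101100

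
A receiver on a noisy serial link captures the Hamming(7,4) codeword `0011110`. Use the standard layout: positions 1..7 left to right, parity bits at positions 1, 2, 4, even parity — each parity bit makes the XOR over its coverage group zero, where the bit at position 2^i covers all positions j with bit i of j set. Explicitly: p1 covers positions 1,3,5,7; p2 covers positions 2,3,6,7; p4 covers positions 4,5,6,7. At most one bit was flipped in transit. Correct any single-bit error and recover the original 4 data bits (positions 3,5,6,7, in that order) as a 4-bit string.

1110

s1: b1⊕b3⊕b5⊕b7 = 0⊕1⊕1⊕0 = 0
s2: b2⊕b3⊕b6⊕b7 = 0⊕1⊕1⊕0 = 0
s4: b4⊕b5⊕b6⊕b7 = 1⊕1⊕1⊕0 = 1
Syndrome (s4...s1) = 100 → position 4.
Flip bit 4: corrected codeword = 0010110
Data bits at positions 3,5,6,7: 1110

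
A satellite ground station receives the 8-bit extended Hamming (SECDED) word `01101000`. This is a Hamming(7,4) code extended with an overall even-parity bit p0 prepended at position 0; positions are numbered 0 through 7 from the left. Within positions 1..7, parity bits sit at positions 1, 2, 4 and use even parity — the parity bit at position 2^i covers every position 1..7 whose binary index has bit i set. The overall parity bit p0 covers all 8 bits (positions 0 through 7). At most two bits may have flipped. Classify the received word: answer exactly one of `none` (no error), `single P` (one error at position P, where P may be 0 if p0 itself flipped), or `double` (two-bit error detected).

single 7

s1: b1⊕b3⊕b5⊕b7 = 1⊕0⊕0⊕0 = 1
s2: b2⊕b3⊕b6⊕b7 = 1⊕0⊕0⊕0 = 1
s4: b4⊕b5⊕b6⊕b7 = 1⊕0⊕0⊕0 = 1
Syndrome (s4...s1) = 111 → position 7.
Overall parity (XOR of all 8 bits, including p0): 0⊕1⊕1⊕0⊕1⊕0⊕0⊕0 = 1
Overall=1, syndrome position=7 → single-bit error at position 7.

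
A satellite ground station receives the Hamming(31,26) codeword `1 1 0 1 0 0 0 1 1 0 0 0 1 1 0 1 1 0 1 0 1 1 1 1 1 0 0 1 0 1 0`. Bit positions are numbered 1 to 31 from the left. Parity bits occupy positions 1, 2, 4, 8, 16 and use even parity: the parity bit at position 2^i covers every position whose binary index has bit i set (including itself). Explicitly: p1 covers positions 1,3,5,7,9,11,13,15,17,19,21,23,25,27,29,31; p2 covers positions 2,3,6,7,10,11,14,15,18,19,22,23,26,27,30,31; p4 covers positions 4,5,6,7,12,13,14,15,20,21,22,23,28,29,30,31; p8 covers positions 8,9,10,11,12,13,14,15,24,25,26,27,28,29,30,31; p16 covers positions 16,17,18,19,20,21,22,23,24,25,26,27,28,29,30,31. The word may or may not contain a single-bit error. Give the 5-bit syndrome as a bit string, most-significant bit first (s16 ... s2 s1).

s1: b1⊕b3⊕b5⊕b7⊕b9⊕b11⊕b13⊕b15⊕b17⊕b19⊕b21⊕b23⊕b25⊕b27⊕b29⊕b31 = 1⊕0⊕0⊕0⊕1⊕0⊕1⊕0⊕1⊕1⊕1⊕1⊕1⊕0⊕0⊕0 = 0
s2: b2⊕b3⊕b6⊕b7⊕b10⊕b11⊕b14⊕b15⊕b18⊕b19⊕b22⊕b23⊕b26⊕b27⊕b30⊕b31 = 1⊕0⊕0⊕0⊕0⊕0⊕1⊕0⊕0⊕1⊕1⊕1⊕0⊕0⊕1⊕0 = 0
s4: b4⊕b5⊕b6⊕b7⊕b12⊕b13⊕b14⊕b15⊕b20⊕b21⊕b22⊕b23⊕b28⊕b29⊕b30⊕b31 = 1⊕0⊕0⊕0⊕0⊕1⊕1⊕0⊕0⊕1⊕1⊕1⊕1⊕0⊕1⊕0 = 0
s8: b8⊕b9⊕b10⊕b11⊕b12⊕b13⊕b14⊕b15⊕b24⊕b25⊕b26⊕b27⊕b28⊕b29⊕b30⊕b31 = 1⊕1⊕0⊕0⊕0⊕1⊕1⊕0⊕1⊕1⊕0⊕0⊕1⊕0⊕1⊕0 = 0
s16: b16⊕b17⊕b18⊕b19⊕b20⊕b21⊕b22⊕b23⊕b24⊕b25⊕b26⊕b27⊕b28⊕b29⊕b30⊕b31 = 1⊕1⊕0⊕1⊕0⊕1⊕1⊕1⊕1⊕1⊕0⊕0⊕1⊕0⊕1⊕0 = 0
Syndrome (s16...s1) = 00000 → position 0 (no error).

00000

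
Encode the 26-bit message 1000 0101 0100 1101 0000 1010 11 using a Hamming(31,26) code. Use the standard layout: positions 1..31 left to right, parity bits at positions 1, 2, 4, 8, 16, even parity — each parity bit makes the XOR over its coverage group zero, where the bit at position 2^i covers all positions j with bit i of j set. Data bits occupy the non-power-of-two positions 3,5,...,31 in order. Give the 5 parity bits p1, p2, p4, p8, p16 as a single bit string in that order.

Place data bits at non-power-of-two positions: b3=1, b5=0, b6=0, b7=0, b9=0, b10=1, b11=0, b12=1, b13=0, b14=1, b15=0, b17=0, b18=1, b19=1, b20=0, b21=1, b22=0, b23=0, b24=0, b25=0, b26=1, b27=0, b28=1, b29=0, b30=1, b31=1.
p1 = XOR of data positions {3,5,7,9,11,13,15,17,19,21,23,25,27,29,31} = 1⊕0⊕0⊕0⊕0⊕0⊕0⊕0⊕1⊕1⊕0⊕0⊕0⊕0⊕1 = 0
p2 = XOR of data positions {3,6,7,10,11,14,15,18,19,22,23,26,27,30,31} = 1⊕0⊕0⊕1⊕0⊕1⊕0⊕1⊕1⊕0⊕0⊕1⊕0⊕1⊕1 = 0
p4 = XOR of data positions {5,6,7,12,13,14,15,20,21,22,23,28,29,30,31} = 0⊕0⊕0⊕1⊕0⊕1⊕0⊕0⊕1⊕0⊕0⊕1⊕0⊕1⊕1 = 0
p8 = XOR of data positions {9,10,11,12,13,14,15,24,25,26,27,28,29,30,31} = 0⊕1⊕0⊕1⊕0⊕1⊕0⊕0⊕0⊕1⊕0⊕1⊕0⊕1⊕1 = 1
p16 = XOR of data positions {17,18,19,20,21,22,23,24,25,26,27,28,29,30,31} = 0⊕1⊕1⊕0⊕1⊕0⊕0⊕0⊕0⊕1⊕0⊕1⊕0⊕1⊕1 = 1
Parity bits p1,p2,p4,p8,p16 = 00011

00011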